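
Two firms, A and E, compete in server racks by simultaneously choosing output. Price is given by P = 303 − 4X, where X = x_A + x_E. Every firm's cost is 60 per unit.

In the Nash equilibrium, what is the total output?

Firm A's profit: π = x_A(303 − 4(x_A + x_E)) − 60x_A.
∂π/∂x_A = 243 − 8x_A − 4x_E = 0, so x_A = 30.375 − 0.5x_E.
Setting x_A = x_E in the reaction function: x_A = 30.375 − 0.5x_A, so x_A = 30.375 / 1.5 = 20.25.
Total output: 20.25 + 20.25 = 40.5.

40.5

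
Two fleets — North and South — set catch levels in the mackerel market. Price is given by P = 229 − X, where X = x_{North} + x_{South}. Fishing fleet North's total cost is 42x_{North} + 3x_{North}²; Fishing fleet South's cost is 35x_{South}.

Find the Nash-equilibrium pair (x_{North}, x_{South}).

12, 91

Fishing fleet North's profit: π = x_{North}(229 − (x_{North} + x_{South})) − 42x_{North} − 3x_{North}².
∂π/∂x_{North} = 187 − 8x_{North} − x_{South} = 0, so x_{North} = 23.375 − 0.125x_{South}.
For South: ∂π/∂x_{South} = 194 − 2x_{South} − x_{North} = 0 ⇒ x_{South} = 97 − 0.5x_{North}.
Substituting the second reaction function into the first: x_{North} = 23.375 − 0.125(97 − 0.5x_{North}), which gives 0.9375x_{North} = 11.25 ⇒ x_{North} = 12.
Then x_{South} = 97 − 0.5·12 = 91.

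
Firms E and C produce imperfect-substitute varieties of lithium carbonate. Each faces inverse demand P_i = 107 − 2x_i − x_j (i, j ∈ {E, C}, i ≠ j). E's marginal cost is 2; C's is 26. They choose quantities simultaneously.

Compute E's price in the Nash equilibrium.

Firm E's profit: π = x_E(107 − 2x_E − x_C) − 2x_E.
∂π/∂x_E = 105 − 4x_E − x_C = 0 ⇒ x_E = 26.25 − 0.25x_C.
Similarly x_C = 20.25 − 0.25x_E.
Substituting the second reaction function into the first: x_E = 26.25 − 0.25(20.25 − 0.25x_E), which gives 0.9375x_E = 21.1875 ⇒ x_E = 22.6.
Then x_C = 20.25 − 0.25·22.6 = 14.6.
P_E = 107 − 2·22.6 − 14.6 = 47.2.

47.2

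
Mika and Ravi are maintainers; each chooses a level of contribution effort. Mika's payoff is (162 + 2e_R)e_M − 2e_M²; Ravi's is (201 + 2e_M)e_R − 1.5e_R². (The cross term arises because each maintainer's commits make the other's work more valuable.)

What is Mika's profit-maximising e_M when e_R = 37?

Expanding Mika's payoff: 162e_M + 2e_Re_M − 2e_M².
∂π/∂e_M = 162 + 2e_R − 4e_M = 0, so e_M = 40.5 + 0.5e_R.
At e_R = 37: e_M = 40.5 + 0.5·37 = 59.

59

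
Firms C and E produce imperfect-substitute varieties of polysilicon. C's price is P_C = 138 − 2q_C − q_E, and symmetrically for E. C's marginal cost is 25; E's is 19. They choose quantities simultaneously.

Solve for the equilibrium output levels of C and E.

22.2, 24.2

Firm C's profit: π = q_C(138 − 2q_C − q_E) − 25q_C.
∂π/∂q_C = 113 − 4q_C − q_E = 0 ⇒ q_C = 28.25 − 0.25q_E.
Similarly q_E = 29.75 − 0.25q_C.
Substituting the second reaction function into the first: q_C = 28.25 − 0.25(29.75 − 0.25q_C), which gives 0.9375q_C = 20.8125 ⇒ q_C = 22.2.
Then q_E = 29.75 − 0.25·22.2 = 24.2.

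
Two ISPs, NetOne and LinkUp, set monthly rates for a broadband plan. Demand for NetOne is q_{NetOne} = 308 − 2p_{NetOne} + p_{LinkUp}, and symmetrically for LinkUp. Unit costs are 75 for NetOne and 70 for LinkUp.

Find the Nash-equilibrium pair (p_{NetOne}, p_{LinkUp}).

152, 150

NetOne's profit: π = (p_{NetOne} − 75)(308 − 2p_{NetOne} + p_{LinkUp}).
∂π/∂p_{NetOne} = 458 − 4p_{NetOne} + p_{LinkUp} = 0 ⇒ p_{NetOne} = 114.5 + 0.25p_{LinkUp}.
Similarly p_{LinkUp} = 112 + 0.25p_{NetOne}.
Solving the two reaction functions simultaneously: (1 − (0.25)(0.25))p_{NetOne} = 114.5 + 0.25·112, so 0.9375p_{NetOne} = 142.5 and p_{NetOne} = 152.
Then p_{LinkUp} = 112 + 0.25·152 = 150.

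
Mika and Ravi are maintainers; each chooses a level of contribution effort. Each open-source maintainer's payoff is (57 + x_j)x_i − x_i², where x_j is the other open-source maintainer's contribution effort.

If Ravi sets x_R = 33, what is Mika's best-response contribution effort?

Mika's payoff is (57 + x_R)x_M − x_M².
∂π/∂x_M = 57 + x_R − 2x_M = 0, so x_M = 28.5 + 0.5x_R.
At x_R = 33: x_M = 28.5 + 0.5·33 = 45.

45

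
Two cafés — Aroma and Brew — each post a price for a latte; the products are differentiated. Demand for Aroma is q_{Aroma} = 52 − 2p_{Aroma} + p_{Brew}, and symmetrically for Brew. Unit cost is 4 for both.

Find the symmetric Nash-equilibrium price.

20

Aroma's profit: π = (p_{Aroma} − 4)(52 − 2p_{Aroma} + p_{Brew}).
∂π/∂p_{Aroma} = 60 − 4p_{Aroma} + p_{Brew} = 0 ⇒ p_{Aroma} = 15 + 0.25p_{Brew}.
The game is symmetric, so in equilibrium p_{Brew} = p_{Aroma}: the reaction function gives 0.75p_{Aroma} = 15, hence p_{Aroma} = 20.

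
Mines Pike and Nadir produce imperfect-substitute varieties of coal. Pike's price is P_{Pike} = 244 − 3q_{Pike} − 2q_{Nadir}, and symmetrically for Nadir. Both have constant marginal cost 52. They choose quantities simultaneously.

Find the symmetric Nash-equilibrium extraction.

24

Mine Pike's profit: π = q_{Pike}(244 − 3q_{Pike} − 2q_{Nadir}) − 52q_{Pike}.
∂π/∂q_{Pike} = 192 − 6q_{Pike} − 2q_{Nadir} = 0 ⇒ q_{Pike} = 32 − (1/3)q_{Nadir}.
By symmetry q_{Nadir} = q_{Pike}; substituting into the reaction function, (4/3)q_{Pike} = 32 and q_{Pike} = 24.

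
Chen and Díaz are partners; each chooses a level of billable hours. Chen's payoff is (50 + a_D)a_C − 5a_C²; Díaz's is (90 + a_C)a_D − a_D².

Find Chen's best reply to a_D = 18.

Expanding Chen's payoff: 50a_C + a_Da_C − 5a_C².
∂π/∂a_C = 50 + a_D − 10a_C = 0, so a_C = 5 + 0.1a_D.
At a_D = 18: a_C = 5 + 0.1·18 = 6.8.

6.8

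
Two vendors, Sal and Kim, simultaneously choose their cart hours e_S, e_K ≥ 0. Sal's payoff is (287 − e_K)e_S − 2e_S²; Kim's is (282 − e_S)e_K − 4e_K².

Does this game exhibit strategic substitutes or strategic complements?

strategic substitutes

Expanding Sal's payoff: 287e_S − e_Ke_S − 2e_S².
∂π/∂e_S = 287 − e_K − 4e_S = 0, so e_S = 71.75 − 0.25e_K.
The best-response slope de_S/de_K = −0.25 < 0: the reaction function is downward-sloping, so the choices are strategic substitutes.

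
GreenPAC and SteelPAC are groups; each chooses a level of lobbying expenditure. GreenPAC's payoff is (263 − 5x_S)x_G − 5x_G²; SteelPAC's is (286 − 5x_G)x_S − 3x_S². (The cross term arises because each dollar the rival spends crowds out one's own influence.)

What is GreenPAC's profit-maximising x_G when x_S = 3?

24.8

Expanding GreenPAC's payoff: 263x_G − 5x_Sx_G − 5x_G².
∂π/∂x_G = 263 − 5x_S − 10x_G = 0, so x_G = 26.3 − 0.5x_S.
At x_S = 3: x_G = 26.3 − 0.5·3 = 24.8.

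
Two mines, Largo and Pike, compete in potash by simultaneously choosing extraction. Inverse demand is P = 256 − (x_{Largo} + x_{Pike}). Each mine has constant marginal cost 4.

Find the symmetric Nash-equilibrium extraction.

Mine Largo's profit: π = x_{Largo}(256 − (x_{Largo} + x_{Pike})) − 4x_{Largo}.
∂π/∂x_{Largo} = 252 − 2x_{Largo} − x_{Pike} = 0, so x_{Largo} = 126 − 0.5x_{Pike}.
By symmetry x_{Pike} = x_{Largo}; substituting into the reaction function, 1.5x_{Largo} = 126 and x_{Largo} = 84.

84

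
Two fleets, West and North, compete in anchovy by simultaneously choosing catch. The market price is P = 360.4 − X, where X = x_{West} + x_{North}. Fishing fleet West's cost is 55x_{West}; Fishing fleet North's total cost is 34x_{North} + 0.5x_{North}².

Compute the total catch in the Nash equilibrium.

Fishing fleet West's profit: π = x_{West}(360.4 − (x_{West} + x_{North})) − 55x_{West}.
∂π/∂x_{West} = 305.4 − 2x_{West} − x_{North} = 0, so x_{West} = 152.7 − 0.5x_{North}.
For North: ∂π/∂x_{North} = 326.4 − 3x_{North} − x_{West} = 0 ⇒ x_{North} = 108.8 − (1/3)x_{West}.
Solving the two reaction functions simultaneously: (1 − (−0.5)(−1/3))x_{West} = 152.7 − 0.5·108.8, so (5/6)x_{West} = 98.3 and x_{West} = 117.96.
Then x_{North} = 108.8 − (1/3)·117.96 = 69.48.
Total catch: 117.96 + 69.48 = 187.44.

187.44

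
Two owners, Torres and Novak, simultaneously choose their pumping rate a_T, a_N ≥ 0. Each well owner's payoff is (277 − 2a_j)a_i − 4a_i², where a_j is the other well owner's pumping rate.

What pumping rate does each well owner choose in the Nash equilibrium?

Torres's payoff is (277 − 2a_N)a_T − 4a_T².
∂π/∂a_T = 277 − 2a_N − 8a_T = 0, so a_T = 34.625 − 0.25a_N.
By symmetry a_N = a_T; substituting into the reaction function, 1.25a_T = 34.625 and a_T = 27.7.

27.7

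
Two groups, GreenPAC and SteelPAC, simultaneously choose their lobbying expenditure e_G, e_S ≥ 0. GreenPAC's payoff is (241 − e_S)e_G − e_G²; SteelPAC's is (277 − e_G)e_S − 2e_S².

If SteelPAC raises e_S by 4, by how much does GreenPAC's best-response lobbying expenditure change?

Expanding GreenPAC's payoff: 241e_G − e_Se_G − e_G².
∂π/∂e_G = 241 − e_S − 2e_G = 0, so e_G = 120.5 − 0.5e_S.
The reaction-function slope is −0.5, so a 4-unit rise in e_S moves e_G by −0.5 × 4 = −2. GreenPAC's best response falls — the actions are strategic substitutes.

-2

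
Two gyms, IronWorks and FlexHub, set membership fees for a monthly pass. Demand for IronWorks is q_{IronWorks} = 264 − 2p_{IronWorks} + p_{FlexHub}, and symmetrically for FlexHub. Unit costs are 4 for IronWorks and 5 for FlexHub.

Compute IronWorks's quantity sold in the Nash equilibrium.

173.6

IronWorks's profit: π = (p_{IronWorks} − 4)(264 − 2p_{IronWorks} + p_{FlexHub}).
∂π/∂p_{IronWorks} = 272 − 4p_{IronWorks} + p_{FlexHub} = 0 ⇒ p_{IronWorks} = 68 + 0.25p_{FlexHub}.
Similarly p_{FlexHub} = 68.5 + 0.25p_{IronWorks}.
Plugging p_{FlexHub} into IronWorks's best response: p_{IronWorks} = 68 + 0.25(68.5 + 0.25p_{IronWorks}) ⇒ 0.9375p_{IronWorks} = 85.125, so p_{IronWorks} = 90.8.
Then p_{FlexHub} = 68.5 + 0.25·90.8 = 91.2.
q_{IronWorks} = 264 − 2·90.8 + 91.2 = 173.6.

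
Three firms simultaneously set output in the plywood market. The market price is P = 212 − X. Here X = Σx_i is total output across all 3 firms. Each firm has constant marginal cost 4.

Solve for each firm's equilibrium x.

A representative firm's profit is π_i = x_i(212 − X) − 4x_i, with X = x_i + Σ_{j≠i} x_j.
First-order condition: 208 − 2x_i − Σ_{j≠i} x_j = 0.
In a symmetric equilibrium every firm chooses the same x, so Σ_{j≠i} x_j = 2x. The condition becomes 208 − 4x = 0, giving x = 208/4 = 52.

52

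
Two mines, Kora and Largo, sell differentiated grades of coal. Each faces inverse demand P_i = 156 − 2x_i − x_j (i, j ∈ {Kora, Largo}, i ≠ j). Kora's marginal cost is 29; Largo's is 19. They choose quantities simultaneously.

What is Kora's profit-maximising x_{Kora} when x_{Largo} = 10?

29.25

Mine Kora's profit: π = x_{Kora}(156 − 2x_{Kora} − x_{Largo}) − 29x_{Kora}.
∂π/∂x_{Kora} = 127 − 4x_{Kora} − x_{Largo} = 0 ⇒ x_{Kora} = 31.75 − 0.25x_{Largo}.
At x_{Largo} = 10: x_{Kora} = 31.75 − 0.25·10 = 29.25.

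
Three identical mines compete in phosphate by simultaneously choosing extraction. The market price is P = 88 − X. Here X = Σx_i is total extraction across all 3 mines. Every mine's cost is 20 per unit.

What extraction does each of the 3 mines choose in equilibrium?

17

A representative mine's profit is π_i = x_i(88 − X) − 20x_i, with X = x_i + Σ_{j≠i} x_j.
First-order condition: 68 − 2x_i − Σ_{j≠i} x_j = 0.
Imposing symmetry (x_j = x for all j) turns Σ_{j≠i} x_j into 2x, so 68 = 4x and x = 17.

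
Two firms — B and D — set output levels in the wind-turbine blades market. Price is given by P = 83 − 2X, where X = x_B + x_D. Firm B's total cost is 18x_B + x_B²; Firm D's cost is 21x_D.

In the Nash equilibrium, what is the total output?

Firm B's profit: π = x_B(83 − 2(x_B + x_D)) − 18x_B − x_B².
∂π/∂x_B = 65 − 6x_B − 2x_D = 0, so x_B = 65/6 − (1/3)x_D.
For D: ∂π/∂x_D = 62 − 4x_D − 2x_B = 0 ⇒ x_D = 15.5 − 0.5x_B.
Plugging x_D into B's best response: x_B = 65/6 − (1/3)(15.5 − 0.5x_B) ⇒ (5/6)x_B = 17/3, so x_B = 6.8.
Then x_D = 15.5 − 0.5·6.8 = 12.1.
Total output: 6.8 + 12.1 = 18.9.

18.9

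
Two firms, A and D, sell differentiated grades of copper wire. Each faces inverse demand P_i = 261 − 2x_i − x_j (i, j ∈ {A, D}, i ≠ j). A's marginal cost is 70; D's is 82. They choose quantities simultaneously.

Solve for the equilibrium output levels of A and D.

39, 35

Firm A's profit: π = x_A(261 − 2x_A − x_D) − 70x_A.
∂π/∂x_A = 191 − 4x_A − x_D = 0 ⇒ x_A = 47.75 − 0.25x_D.
Similarly x_D = 44.75 − 0.25x_A.
Substituting the second reaction function into the first: x_A = 47.75 − 0.25(44.75 − 0.25x_A), which gives 0.9375x_A = 36.5625 ⇒ x_A = 39.
Then x_D = 44.75 − 0.25·39 = 35.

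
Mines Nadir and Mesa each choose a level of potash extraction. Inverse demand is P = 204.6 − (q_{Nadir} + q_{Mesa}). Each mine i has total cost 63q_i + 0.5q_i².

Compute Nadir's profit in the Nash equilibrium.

Mine Nadir's profit: π = q_{Nadir}(204.6 − (q_{Nadir} + q_{Mesa})) − 63q_{Nadir} − 0.5q_{Nadir}².
∂π/∂q_{Nadir} = 141.6 − 3q_{Nadir} − q_{Mesa} = 0, so q_{Nadir} = 47.2 − (1/3)q_{Mesa}.
Setting q_{Nadir} = q_{Mesa} in the reaction function: q_{Nadir} = 47.2 − (1/3)q_{Nadir}, so q_{Nadir} = 47.2 / (4/3) = 35.4.
Price P = 204.6 − 70.8 = 133.8.
Nadir's profit: (133.8 − 63)·35.4 − 0.5(35.4)² = 1879.74.

1879.74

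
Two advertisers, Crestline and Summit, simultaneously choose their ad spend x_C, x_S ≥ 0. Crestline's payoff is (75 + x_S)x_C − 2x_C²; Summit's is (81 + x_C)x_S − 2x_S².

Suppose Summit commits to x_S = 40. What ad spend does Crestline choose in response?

28.75

Expanding Crestline's payoff: 75x_C + x_Sx_C − 2x_C².
∂π/∂x_C = 75 + x_S − 4x_C = 0, so x_C = 18.75 + 0.25x_S.
At x_S = 40: x_C = 18.75 + 0.25·40 = 28.75.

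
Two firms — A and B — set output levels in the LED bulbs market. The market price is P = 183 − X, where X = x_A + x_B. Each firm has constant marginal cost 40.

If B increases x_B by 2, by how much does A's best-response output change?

-1

Firm A's profit: π = x_A(183 − (x_A + x_B)) − 40x_A.
∂π/∂x_A = 143 − 2x_A − x_B = 0, so x_A = 71.5 − 0.5x_B.
The reaction-function slope is −0.5, so a 2-unit rise in x_B moves x_A by −0.5 × 2 = −1. A's best response falls — the actions are strategic substitutes.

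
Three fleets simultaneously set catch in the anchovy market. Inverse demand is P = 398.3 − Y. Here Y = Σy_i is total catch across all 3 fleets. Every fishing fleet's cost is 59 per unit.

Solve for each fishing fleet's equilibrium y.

A representative fishing fleet's profit is π_i = y_i(398.3 − Y) − 59y_i, with Y = y_i + Σ_{j≠i} y_j.
First-order condition: 339.3 − 2y_i − Σ_{j≠i} y_j = 0.
In a symmetric equilibrium every fishing fleet chooses the same y, so Σ_{j≠i} y_j = 2y. The condition becomes 339.3 − 4y = 0, giving y = 339.3/4 = 84.825.

84.825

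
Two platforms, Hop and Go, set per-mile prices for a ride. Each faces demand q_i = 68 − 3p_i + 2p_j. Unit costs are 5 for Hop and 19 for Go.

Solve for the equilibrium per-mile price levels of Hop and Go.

23.375, 28.625

Hop's profit: π = (p_{Hop} − 5)(68 − 3p_{Hop} + 2p_{Go}).
∂π/∂p_{Hop} = 83 − 6p_{Hop} + 2p_{Go} = 0 ⇒ p_{Hop} = 83/6 + (1/3)p_{Go}.
Similarly p_{Go} = 125/6 + (1/3)p_{Hop}.
Plugging p_{Go} into Hop's best response: p_{Hop} = 83/6 + (1/3)(125/6 + (1/3)p_{Hop}) ⇒ (8/9)p_{Hop} = 187/9, so p_{Hop} = 23.375.
Then p_{Go} = 125/6 + (1/3)·23.375 = 28.625.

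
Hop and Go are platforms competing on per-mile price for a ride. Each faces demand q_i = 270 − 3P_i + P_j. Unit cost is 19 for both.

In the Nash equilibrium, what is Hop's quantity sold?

139.2

Hop's profit: π = (P_{Hop} − 19)(270 − 3P_{Hop} + P_{Go}).
∂π/∂P_{Hop} = 327 − 6P_{Hop} + P_{Go} = 0 ⇒ P_{Hop} = 54.5 + (1/6)P_{Go}.
By symmetry P_{Go} = P_{Hop}; substituting into the reaction function, (5/6)P_{Hop} = 54.5 and P_{Hop} = 65.4.
q_{Hop} = 270 − 3·65.4 + 65.4 = 139.2.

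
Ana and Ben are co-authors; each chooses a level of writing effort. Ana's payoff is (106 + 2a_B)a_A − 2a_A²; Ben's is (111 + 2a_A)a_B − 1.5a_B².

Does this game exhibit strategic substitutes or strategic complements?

strategic complements

Expanding Ana's payoff: 106a_A + 2a_Ba_A − 2a_A².
∂π/∂a_A = 106 + 2a_B − 4a_A = 0, so a_A = 26.5 + 0.5a_B.
The best-response slope da_A/da_B = 0.5 > 0: the reaction function is upward-sloping, so the choices are strategic complements.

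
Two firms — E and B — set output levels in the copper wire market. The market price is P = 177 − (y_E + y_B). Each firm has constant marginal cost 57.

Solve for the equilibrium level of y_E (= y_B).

Firm E's profit: π = y_E(177 − (y_E + y_B)) − 57y_E.
∂π/∂y_E = 120 − 2y_E − y_B = 0, so y_E = 60 − 0.5y_B.
Setting y_E = y_B in the reaction function: y_E = 60 − 0.5y_E, so y_E = 60 / 1.5 = 40.

40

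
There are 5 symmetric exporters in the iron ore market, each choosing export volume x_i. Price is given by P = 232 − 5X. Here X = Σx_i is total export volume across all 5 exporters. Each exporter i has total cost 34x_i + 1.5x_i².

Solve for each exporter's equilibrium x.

6

A representative exporter's profit is π_i = x_i(232 − 5X) − 34x_i − 1.5x_i², with X = x_i + Σ_{j≠i} x_j.
First-order condition: 198 − 13x_i − 5Σ_{j≠i} x_j = 0.
With identical exporters, set every x_j = x: then 198 − 13x − 20x = 0, i.e. x = 198/33 = 6.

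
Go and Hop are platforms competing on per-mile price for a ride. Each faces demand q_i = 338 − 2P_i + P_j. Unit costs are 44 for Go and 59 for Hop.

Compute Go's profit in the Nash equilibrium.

20000

Go's profit: π = (P_{Go} − 44)(338 − 2P_{Go} + P_{Hop}).
∂π/∂P_{Go} = 426 − 4P_{Go} + P_{Hop} = 0 ⇒ P_{Go} = 106.5 + 0.25P_{Hop}.
Similarly P_{Hop} = 114 + 0.25P_{Go}.
Solving the two reaction functions simultaneously: (1 − (0.25)(0.25))P_{Go} = 106.5 + 0.25·114, so 0.9375P_{Go} = 135 and P_{Go} = 144.
Then P_{Hop} = 114 + 0.25·144 = 150.
q_{Go} = 338 − 2·144 + 150 = 200.
Profit = (144 − 44)·200 = 20000.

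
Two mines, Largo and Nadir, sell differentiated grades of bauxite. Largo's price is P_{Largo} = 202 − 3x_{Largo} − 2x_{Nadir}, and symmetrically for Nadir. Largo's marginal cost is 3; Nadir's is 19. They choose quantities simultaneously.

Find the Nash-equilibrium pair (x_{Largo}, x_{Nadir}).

Mine Largo's profit: π = x_{Largo}(202 − 3x_{Largo} − 2x_{Nadir}) − 3x_{Largo}.
∂π/∂x_{Largo} = 199 − 6x_{Largo} − 2x_{Nadir} = 0 ⇒ x_{Largo} = 199/6 − (1/3)x_{Nadir}.
Similarly x_{Nadir} = 30.5 − (1/3)x_{Largo}.
Plugging x_{Nadir} into Largo's best response: x_{Largo} = 199/6 − (1/3)(30.5 − (1/3)x_{Largo}) ⇒ (8/9)x_{Largo} = 23, so x_{Largo} = 25.875.
Then x_{Nadir} = 30.5 − (1/3)·25.875 = 21.875.

25.875, 21.875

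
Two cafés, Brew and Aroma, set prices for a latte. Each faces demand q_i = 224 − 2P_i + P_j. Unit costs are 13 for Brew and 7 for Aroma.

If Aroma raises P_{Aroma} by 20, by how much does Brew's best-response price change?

Brew's profit: π = (P_{Brew} − 13)(224 − 2P_{Brew} + P_{Aroma}).
∂π/∂P_{Brew} = 250 − 4P_{Brew} + P_{Aroma} = 0 ⇒ P_{Brew} = 62.5 + 0.25P_{Aroma}.
The reaction-function slope is 0.25, so a 20-unit rise in P_{Aroma} moves P_{Brew} by 0.25 × 20 = 5. Brew's best response rises — the actions are strategic complements.

5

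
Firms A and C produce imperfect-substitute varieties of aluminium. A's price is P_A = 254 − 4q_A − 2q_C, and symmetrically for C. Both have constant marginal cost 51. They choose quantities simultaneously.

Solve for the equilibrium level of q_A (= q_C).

20.3

Firm A's profit: π = q_A(254 − 4q_A − 2q_C) − 51q_A.
∂π/∂q_A = 203 − 8q_A − 2q_C = 0 ⇒ q_A = 25.375 − 0.25q_C.
By symmetry q_C = q_A; substituting into the reaction function, 1.25q_A = 25.375 and q_A = 20.3.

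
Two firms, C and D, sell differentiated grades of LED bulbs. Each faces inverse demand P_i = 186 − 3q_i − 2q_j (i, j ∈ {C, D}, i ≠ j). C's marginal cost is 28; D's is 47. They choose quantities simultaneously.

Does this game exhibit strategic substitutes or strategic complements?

Firm C's profit: π = q_C(186 − 3q_C − 2q_D) − 28q_C.
∂π/∂q_C = 158 − 6q_C − 2q_D = 0 ⇒ q_C = 79/3 − (1/3)q_D.
The best-response slope dq_C/dq_D = −1/3 < 0: the reaction function is downward-sloping, so the choices are strategic substitutes.

strategic substitutes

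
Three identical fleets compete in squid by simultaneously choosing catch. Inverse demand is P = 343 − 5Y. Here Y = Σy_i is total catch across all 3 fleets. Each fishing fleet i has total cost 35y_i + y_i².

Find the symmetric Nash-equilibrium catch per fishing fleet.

A representative fishing fleet's profit is π_i = y_i(343 − 5Y) − 35y_i − y_i², with Y = y_i + Σ_{j≠i} y_j.
First-order condition: 308 − 12y_i − 5Σ_{j≠i} y_j = 0.
With identical fishing fleets, set every y_j = y: then 308 − 12y − 10y = 0, i.e. y = 308/22 = 14.

14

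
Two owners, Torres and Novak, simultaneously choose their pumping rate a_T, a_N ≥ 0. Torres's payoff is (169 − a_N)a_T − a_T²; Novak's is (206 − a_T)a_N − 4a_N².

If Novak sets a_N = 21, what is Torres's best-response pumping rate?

74

Expanding Torres's payoff: 169a_T − a_Na_T − a_T².
∂π/∂a_T = 169 − a_N − 2a_T = 0, so a_T = 84.5 − 0.5a_N.
At a_N = 21: a_T = 84.5 − 0.5·21 = 74.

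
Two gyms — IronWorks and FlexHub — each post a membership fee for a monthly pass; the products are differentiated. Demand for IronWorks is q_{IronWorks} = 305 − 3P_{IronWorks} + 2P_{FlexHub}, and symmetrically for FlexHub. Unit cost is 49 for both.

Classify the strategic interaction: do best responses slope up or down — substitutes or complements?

IronWorks's profit: π = (P_{IronWorks} − 49)(305 − 3P_{IronWorks} + 2P_{FlexHub}).
∂π/∂P_{IronWorks} = 452 − 6P_{IronWorks} + 2P_{FlexHub} = 0 ⇒ P_{IronWorks} = 226/3 + (1/3)P_{FlexHub}.
The best-response slope dP_{IronWorks}/dP_{FlexHub} = 1/3 > 0: the reaction function is upward-sloping, so the choices are strategic complements.

strategic complements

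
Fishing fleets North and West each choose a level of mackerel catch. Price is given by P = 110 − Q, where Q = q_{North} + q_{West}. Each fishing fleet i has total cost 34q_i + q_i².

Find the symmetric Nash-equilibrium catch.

Fishing fleet North's profit: π = q_{North}(110 − (q_{North} + q_{West})) − 34q_{North} − q_{North}².
∂π/∂q_{North} = 76 − 4q_{North} − q_{West} = 0, so q_{North} = 19 − 0.25q_{West}.
By symmetry q_{West} = q_{North}; substituting into the reaction function, 1.25q_{North} = 19 and q_{North} = 15.2.

15.2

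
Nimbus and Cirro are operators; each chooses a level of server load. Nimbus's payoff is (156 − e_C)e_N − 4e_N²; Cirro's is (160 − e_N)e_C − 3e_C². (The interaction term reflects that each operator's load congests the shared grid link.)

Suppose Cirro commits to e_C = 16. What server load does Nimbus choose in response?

17.5

Expanding Nimbus's payoff: 156e_N − e_Ce_N − 4e_N².
∂π/∂e_N = 156 − e_C − 8e_N = 0, so e_N = 19.5 − 0.125e_C.
At e_C = 16: e_N = 19.5 − 0.125·16 = 17.5.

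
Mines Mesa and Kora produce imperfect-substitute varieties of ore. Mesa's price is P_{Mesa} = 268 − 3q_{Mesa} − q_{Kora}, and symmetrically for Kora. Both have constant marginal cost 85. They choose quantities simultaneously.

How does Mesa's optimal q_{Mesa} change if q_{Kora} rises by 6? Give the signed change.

-1

Mine Mesa's profit: π = q_{Mesa}(268 − 3q_{Mesa} − q_{Kora}) − 85q_{Mesa}.
∂π/∂q_{Mesa} = 183 − 6q_{Mesa} − q_{Kora} = 0 ⇒ q_{Mesa} = 30.5 − (1/6)q_{Kora}.
The reaction-function slope is −1/6, so a 6-unit rise in q_{Kora} moves q_{Mesa} by −1/6 × 6 = −1. Mesa's best response falls — the actions are strategic substitutes.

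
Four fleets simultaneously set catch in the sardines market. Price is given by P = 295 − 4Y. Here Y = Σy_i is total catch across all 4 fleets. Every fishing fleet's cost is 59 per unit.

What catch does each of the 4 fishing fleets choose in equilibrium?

11.8

A representative fishing fleet's profit is π_i = y_i(295 − 4Y) − 59y_i, with Y = y_i + Σ_{j≠i} y_j.
First-order condition: 236 − 8y_i − 4Σ_{j≠i} y_j = 0.
In a symmetric equilibrium every fishing fleet chooses the same y, so Σ_{j≠i} y_j = 3y. The condition becomes 236 − 20y = 0, giving y = 236/20 = 11.8.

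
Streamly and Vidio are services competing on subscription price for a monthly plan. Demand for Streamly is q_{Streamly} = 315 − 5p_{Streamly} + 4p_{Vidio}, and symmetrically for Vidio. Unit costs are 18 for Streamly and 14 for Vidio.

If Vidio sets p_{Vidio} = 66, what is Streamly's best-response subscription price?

66.9

Streamly's profit: π = (p_{Streamly} − 18)(315 − 5p_{Streamly} + 4p_{Vidio}).
∂π/∂p_{Streamly} = 405 − 10p_{Streamly} + 4p_{Vidio} = 0 ⇒ p_{Streamly} = 40.5 + 0.4p_{Vidio}.
At p_{Vidio} = 66: p_{Streamly} = 40.5 + 0.4·66 = 66.9.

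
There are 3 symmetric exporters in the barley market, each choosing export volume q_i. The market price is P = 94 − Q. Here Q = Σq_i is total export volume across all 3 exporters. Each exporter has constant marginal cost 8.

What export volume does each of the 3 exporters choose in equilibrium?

21.5

A representative exporter's profit is π_i = q_i(94 − Q) − 8q_i, with Q = q_i + Σ_{j≠i} q_j.
First-order condition: 86 − 2q_i − Σ_{j≠i} q_j = 0.
With identical exporters, set every q_j = q: then 86 − 2q − 2q = 0, i.e. q = 86/4 = 21.5.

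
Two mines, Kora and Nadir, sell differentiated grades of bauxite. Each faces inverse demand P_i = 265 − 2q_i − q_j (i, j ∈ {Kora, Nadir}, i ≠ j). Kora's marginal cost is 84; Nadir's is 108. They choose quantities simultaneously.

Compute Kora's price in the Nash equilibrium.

Mine Kora's profit: π = q_{Kora}(265 − 2q_{Kora} − q_{Nadir}) − 84q_{Kora}.
∂π/∂q_{Kora} = 181 − 4q_{Kora} − q_{Nadir} = 0 ⇒ q_{Kora} = 45.25 − 0.25q_{Nadir}.
Similarly q_{Nadir} = 39.25 − 0.25q_{Kora}.
Solving the two reaction functions simultaneously: (1 − (−0.25)(−0.25))q_{Kora} = 45.25 − 0.25·39.25, so 0.9375q_{Kora} = 35.4375 and q_{Kora} = 37.8.
Then q_{Nadir} = 39.25 − 0.25·37.8 = 29.8.
P_{Kora} = 265 − 2·37.8 − 29.8 = 159.6.

159.6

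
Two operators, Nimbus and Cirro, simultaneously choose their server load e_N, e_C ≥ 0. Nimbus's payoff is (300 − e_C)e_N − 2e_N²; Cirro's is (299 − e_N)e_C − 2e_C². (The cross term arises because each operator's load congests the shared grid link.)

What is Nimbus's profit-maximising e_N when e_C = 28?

Expanding Nimbus's payoff: 300e_N − e_Ce_N − 2e_N².
∂π/∂e_N = 300 − e_C − 4e_N = 0, so e_N = 75 − 0.25e_C.
At e_C = 28: e_N = 75 − 0.25·28 = 68.

68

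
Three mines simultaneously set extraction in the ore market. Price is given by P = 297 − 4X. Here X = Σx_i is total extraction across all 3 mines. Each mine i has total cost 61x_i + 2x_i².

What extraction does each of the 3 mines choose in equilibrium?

A representative mine's profit is π_i = x_i(297 − 4X) − 61x_i − 2x_i², with X = x_i + Σ_{j≠i} x_j.
First-order condition: 236 − 12x_i − 4Σ_{j≠i} x_j = 0.
Imposing symmetry (x_j = x for all j) turns Σ_{j≠i} x_j into 2x, so 236 = 20x and x = 11.8.

11.8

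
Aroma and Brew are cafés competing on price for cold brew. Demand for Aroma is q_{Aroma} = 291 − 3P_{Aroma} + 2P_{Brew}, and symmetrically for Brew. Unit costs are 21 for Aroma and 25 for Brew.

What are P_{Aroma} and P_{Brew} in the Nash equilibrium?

89.25, 90.75

Aroma's profit: π = (P_{Aroma} − 21)(291 − 3P_{Aroma} + 2P_{Brew}).
∂π/∂P_{Aroma} = 354 − 6P_{Aroma} + 2P_{Brew} = 0 ⇒ P_{Aroma} = 59 + (1/3)P_{Brew}.
Similarly P_{Brew} = 61 + (1/3)P_{Aroma}.
Solving the two reaction functions simultaneously: (1 − (1/3)(1/3))P_{Aroma} = 59 + (1/3)·61, so (8/9)P_{Aroma} = 238/3 and P_{Aroma} = 89.25.
Then P_{Brew} = 61 + (1/3)·89.25 = 90.75.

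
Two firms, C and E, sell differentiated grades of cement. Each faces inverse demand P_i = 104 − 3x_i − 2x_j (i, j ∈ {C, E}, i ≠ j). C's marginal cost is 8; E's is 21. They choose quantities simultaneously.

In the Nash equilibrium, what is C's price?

Firm C's profit: π = x_C(104 − 3x_C − 2x_E) − 8x_C.
∂π/∂x_C = 96 − 6x_C − 2x_E = 0 ⇒ x_C = 16 − (1/3)x_E.
Similarly x_E = 83/6 − (1/3)x_C.
Substituting the second reaction function into the first: x_C = 16 − (1/3)(83/6 − (1/3)x_C), which gives (8/9)x_C = 205/18 ⇒ x_C = 12.8125.
Then x_E = 83/6 − (1/3)·12.8125 = 9.5625.
P_C = 104 − 3·12.8125 − 2·9.5625 = 46.4375.

46.4375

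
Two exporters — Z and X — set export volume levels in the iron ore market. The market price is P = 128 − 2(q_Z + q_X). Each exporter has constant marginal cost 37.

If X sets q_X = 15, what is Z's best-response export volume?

Exporter Z's profit: π = q_Z(128 − 2(q_Z + q_X)) − 37q_Z.
∂π/∂q_Z = 91 − 4q_Z − 2q_X = 0, so q_Z = 22.75 − 0.5q_X.
At q_X = 15: q_Z = 22.75 − 0.5·15 = 15.25.

15.25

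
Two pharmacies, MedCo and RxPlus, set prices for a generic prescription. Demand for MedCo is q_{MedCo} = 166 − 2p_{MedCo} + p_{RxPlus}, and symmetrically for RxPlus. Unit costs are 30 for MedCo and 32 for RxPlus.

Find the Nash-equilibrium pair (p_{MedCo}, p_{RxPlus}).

MedCo's profit: π = (p_{MedCo} − 30)(166 − 2p_{MedCo} + p_{RxPlus}).
∂π/∂p_{MedCo} = 226 − 4p_{MedCo} + p_{RxPlus} = 0 ⇒ p_{MedCo} = 56.5 + 0.25p_{RxPlus}.
Similarly p_{RxPlus} = 57.5 + 0.25p_{MedCo}.
Plugging p_{RxPlus} into MedCo's best response: p_{MedCo} = 56.5 + 0.25(57.5 + 0.25p_{MedCo}) ⇒ 0.9375p_{MedCo} = 70.875, so p_{MedCo} = 75.6.
Then p_{RxPlus} = 57.5 + 0.25·75.6 = 76.4.

75.6, 76.4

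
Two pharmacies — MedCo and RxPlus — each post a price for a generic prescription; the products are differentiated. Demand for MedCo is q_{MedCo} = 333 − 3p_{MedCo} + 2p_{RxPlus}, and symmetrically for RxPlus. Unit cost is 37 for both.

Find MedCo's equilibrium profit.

MedCo's profit: π = (p_{MedCo} − 37)(333 − 3p_{MedCo} + 2p_{RxPlus}).
∂π/∂p_{MedCo} = 444 − 6p_{MedCo} + 2p_{RxPlus} = 0 ⇒ p_{MedCo} = 74 + (1/3)p_{RxPlus}.
The game is symmetric, so in equilibrium p_{RxPlus} = p_{MedCo}: the reaction function gives (2/3)p_{MedCo} = 74, hence p_{MedCo} = 111.
q_{MedCo} = 333 − 3·111 + 2·111 = 222.
Profit = (111 − 37)·222 = 16428.

16428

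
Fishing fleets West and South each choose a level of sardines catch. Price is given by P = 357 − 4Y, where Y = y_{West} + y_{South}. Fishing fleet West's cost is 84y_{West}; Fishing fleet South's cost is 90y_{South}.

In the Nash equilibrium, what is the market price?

177

Fishing fleet West's profit: π = y_{West}(357 − 4(y_{West} + y_{South})) − 84y_{West}.
∂π/∂y_{West} = 273 − 8y_{West} − 4y_{South} = 0, so y_{West} = 34.125 − 0.5y_{South}.
By the same steps for South: y_{South} = 33.375 − 0.5y_{West}.
Solving the two reaction functions simultaneously: (1 − (−0.5)(−0.5))y_{West} = 34.125 − 0.5·33.375, so 0.75y_{West} = 17.4375 and y_{West} = 23.25.
Then y_{South} = 33.375 − 0.5·23.25 = 21.75.
Equilibrium price: P = 357 − 4·45 = 177.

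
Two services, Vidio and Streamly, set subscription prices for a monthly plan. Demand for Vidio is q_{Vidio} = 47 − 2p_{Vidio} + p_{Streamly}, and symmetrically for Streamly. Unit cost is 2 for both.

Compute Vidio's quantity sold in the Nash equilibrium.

30

Vidio's profit: π = (p_{Vidio} − 2)(47 − 2p_{Vidio} + p_{Streamly}).
∂π/∂p_{Vidio} = 51 − 4p_{Vidio} + p_{Streamly} = 0 ⇒ p_{Vidio} = 12.75 + 0.25p_{Streamly}.
The game is symmetric, so in equilibrium p_{Streamly} = p_{Vidio}: the reaction function gives 0.75p_{Vidio} = 12.75, hence p_{Vidio} = 17.
q_{Vidio} = 47 − 2·17 + 17 = 30.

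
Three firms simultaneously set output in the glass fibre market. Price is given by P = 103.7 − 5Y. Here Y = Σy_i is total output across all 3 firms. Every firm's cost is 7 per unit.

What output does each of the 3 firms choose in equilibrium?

4.835

A representative firm's profit is π_i = y_i(103.7 − 5Y) − 7y_i, with Y = y_i + Σ_{j≠i} y_j.
First-order condition: 96.7 − 10y_i − 5Σ_{j≠i} y_j = 0.
In a symmetric equilibrium every firm chooses the same y, so Σ_{j≠i} y_j = 2y. The condition becomes 96.7 − 20y = 0, giving y = 96.7/20 = 4.835.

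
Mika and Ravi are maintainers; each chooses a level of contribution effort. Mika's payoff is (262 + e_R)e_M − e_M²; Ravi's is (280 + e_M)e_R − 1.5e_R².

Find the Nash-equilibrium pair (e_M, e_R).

Expanding Mika's payoff: 262e_M + e_Re_M − e_M².
∂π/∂e_M = 262 + e_R − 2e_M = 0, so e_M = 131 + 0.5e_R.
Likewise for Ravi: e_R = 280/3 + (1/3)e_M.
Substituting the second reaction function into the first: e_M = 131 + 0.5(280/3 + (1/3)e_M), which gives (5/6)e_M = 533/3 ⇒ e_M = 213.2.
Then e_R = 280/3 + (1/3)·213.2 = 164.4.

213.2, 164.4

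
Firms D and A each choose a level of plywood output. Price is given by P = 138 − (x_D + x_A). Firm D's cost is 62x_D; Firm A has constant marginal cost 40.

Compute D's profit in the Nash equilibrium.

Firm D's profit: π = x_D(138 − (x_D + x_A)) − 62x_D.
∂π/∂x_D = 76 − 2x_D − x_A = 0, so x_D = 38 − 0.5x_A.
By the same steps for A: x_A = 49 − 0.5x_D.
Plugging x_A into D's best response: x_D = 38 − 0.5(49 − 0.5x_D) ⇒ 0.75x_D = 13.5, so x_D = 18.
Then x_A = 49 − 0.5·18 = 40.
Price P = 138 − 58 = 80.
D's profit: (80 − 62)·18 = 324.

324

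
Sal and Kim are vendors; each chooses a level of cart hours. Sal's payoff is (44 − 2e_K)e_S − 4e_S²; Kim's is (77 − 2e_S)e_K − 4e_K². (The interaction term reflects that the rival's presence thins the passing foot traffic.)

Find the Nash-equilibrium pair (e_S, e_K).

3.3, 8.8

Expanding Sal's payoff: 44e_S − 2e_Ke_S − 4e_S².
∂π/∂e_S = 44 − 2e_K − 8e_S = 0, so e_S = 5.5 − 0.25e_K.
Likewise for Kim: e_K = 9.625 − 0.25e_S.
Plugging e_K into Sal's best response: e_S = 5.5 − 0.25(9.625 − 0.25e_S) ⇒ 0.9375e_S = 99/32, so e_S = 3.3.
Then e_K = 9.625 − 0.25·3.3 = 8.8.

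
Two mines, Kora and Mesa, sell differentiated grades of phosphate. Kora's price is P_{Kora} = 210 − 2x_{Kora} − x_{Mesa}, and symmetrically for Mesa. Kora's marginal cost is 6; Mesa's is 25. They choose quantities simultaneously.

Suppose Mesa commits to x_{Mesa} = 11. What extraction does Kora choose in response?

Mine Kora's profit: π = x_{Kora}(210 − 2x_{Kora} − x_{Mesa}) − 6x_{Kora}.
∂π/∂x_{Kora} = 204 − 4x_{Kora} − x_{Mesa} = 0 ⇒ x_{Kora} = 51 − 0.25x_{Mesa}.
At x_{Mesa} = 11: x_{Kora} = 51 − 0.25·11 = 48.25.

48.25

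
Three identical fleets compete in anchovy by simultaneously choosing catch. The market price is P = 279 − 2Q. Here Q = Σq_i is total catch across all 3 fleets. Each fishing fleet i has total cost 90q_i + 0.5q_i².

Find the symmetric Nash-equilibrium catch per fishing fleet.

A representative fishing fleet's profit is π_i = q_i(279 − 2Q) − 90q_i − 0.5q_i², with Q = q_i + Σ_{j≠i} q_j.
First-order condition: 189 − 5q_i − 2Σ_{j≠i} q_j = 0.
In a symmetric equilibrium every fishing fleet chooses the same q, so Σ_{j≠i} q_j = 2q. The condition becomes 189 − 9q = 0, giving q = 189/9 = 21.

21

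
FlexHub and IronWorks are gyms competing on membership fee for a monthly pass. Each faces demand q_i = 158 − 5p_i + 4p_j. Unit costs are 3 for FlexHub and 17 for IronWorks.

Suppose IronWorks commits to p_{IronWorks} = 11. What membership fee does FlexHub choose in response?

21.7

FlexHub's profit: π = (p_{FlexHub} − 3)(158 − 5p_{FlexHub} + 4p_{IronWorks}).
∂π/∂p_{FlexHub} = 173 − 10p_{FlexHub} + 4p_{IronWorks} = 0 ⇒ p_{FlexHub} = 17.3 + 0.4p_{IronWorks}.
At p_{IronWorks} = 11: p_{FlexHub} = 17.3 + 0.4·11 = 21.7.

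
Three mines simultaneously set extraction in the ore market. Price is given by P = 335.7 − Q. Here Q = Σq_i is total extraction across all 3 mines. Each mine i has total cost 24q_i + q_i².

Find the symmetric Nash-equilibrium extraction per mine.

51.95

A representative mine's profit is π_i = q_i(335.7 − Q) − 24q_i − q_i², with Q = q_i + Σ_{j≠i} q_j.
First-order condition: 311.7 − 4q_i − Σ_{j≠i} q_j = 0.
Imposing symmetry (q_j = q for all j) turns Σ_{j≠i} q_j into 2q, so 311.7 = 6q and q = 51.95.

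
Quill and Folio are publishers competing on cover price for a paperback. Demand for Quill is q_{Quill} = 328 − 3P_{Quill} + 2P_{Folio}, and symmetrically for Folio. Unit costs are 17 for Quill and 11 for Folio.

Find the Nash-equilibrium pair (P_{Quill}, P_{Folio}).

93.625, 91.375

Quill's profit: π = (P_{Quill} − 17)(328 − 3P_{Quill} + 2P_{Folio}).
∂π/∂P_{Quill} = 379 − 6P_{Quill} + 2P_{Folio} = 0 ⇒ P_{Quill} = 379/6 + (1/3)P_{Folio}.
Similarly P_{Folio} = 361/6 + (1/3)P_{Quill}.
Substituting the second reaction function into the first: P_{Quill} = 379/6 + (1/3)(361/6 + (1/3)P_{Quill}), which gives (8/9)P_{Quill} = 749/9 ⇒ P_{Quill} = 93.625.
Then P_{Folio} = 361/6 + (1/3)·93.625 = 91.375.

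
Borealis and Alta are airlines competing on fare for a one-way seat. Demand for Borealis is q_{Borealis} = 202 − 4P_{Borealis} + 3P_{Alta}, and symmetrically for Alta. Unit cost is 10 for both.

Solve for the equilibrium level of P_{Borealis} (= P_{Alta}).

Borealis's profit: π = (P_{Borealis} − 10)(202 − 4P_{Borealis} + 3P_{Alta}).
∂π/∂P_{Borealis} = 242 − 8P_{Borealis} + 3P_{Alta} = 0 ⇒ P_{Borealis} = 30.25 + 0.375P_{Alta}.
Setting P_{Borealis} = P_{Alta} in the reaction function: P_{Borealis} = 30.25 + 0.375P_{Borealis}, so P_{Borealis} = 30.25 / 0.625 = 48.4.

48.4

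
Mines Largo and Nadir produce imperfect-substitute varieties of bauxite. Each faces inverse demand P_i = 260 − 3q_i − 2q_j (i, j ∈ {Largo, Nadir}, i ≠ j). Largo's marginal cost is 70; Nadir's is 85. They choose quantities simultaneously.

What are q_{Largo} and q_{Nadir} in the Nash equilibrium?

24.6875, 20.9375

Mine Largo's profit: π = q_{Largo}(260 − 3q_{Largo} − 2q_{Nadir}) − 70q_{Largo}.
∂π/∂q_{Largo} = 190 − 6q_{Largo} − 2q_{Nadir} = 0 ⇒ q_{Largo} = 95/3 − (1/3)q_{Nadir}.
Similarly q_{Nadir} = 175/6 − (1/3)q_{Largo}.
Solving the two reaction functions simultaneously: (1 − (−1/3)(−1/3))q_{Largo} = 95/3 − (1/3)·(175/6), so (8/9)q_{Largo} = 395/18 and q_{Largo} = 24.6875.
Then q_{Nadir} = 175/6 − (1/3)·24.6875 = 20.9375.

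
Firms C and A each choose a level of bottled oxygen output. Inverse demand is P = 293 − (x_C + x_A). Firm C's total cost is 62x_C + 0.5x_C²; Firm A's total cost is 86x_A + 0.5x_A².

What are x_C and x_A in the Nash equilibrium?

Firm C's profit: π = x_C(293 − (x_C + x_A)) − 62x_C − 0.5x_C².
∂π/∂x_C = 231 − 3x_C − x_A = 0, so x_C = 77 − (1/3)x_A.
By the same steps for A: x_A = 69 − (1/3)x_C.
Substituting the second reaction function into the first: x_C = 77 − (1/3)(69 − (1/3)x_C), which gives (8/9)x_C = 54 ⇒ x_C = 60.75.
Then x_A = 69 − (1/3)·60.75 = 48.75.

60.75, 48.75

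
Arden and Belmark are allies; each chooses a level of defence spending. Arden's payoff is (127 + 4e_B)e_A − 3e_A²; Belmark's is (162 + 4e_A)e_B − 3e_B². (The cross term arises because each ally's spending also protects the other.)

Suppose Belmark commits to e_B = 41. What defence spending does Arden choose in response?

48.5

Expanding Arden's payoff: 127e_A + 4e_Be_A − 3e_A².
∂π/∂e_A = 127 + 4e_B − 6e_A = 0, so e_A = 127/6 + (2/3)e_B.
At e_B = 41: e_A = 127/6 + (2/3)·41 = 48.5.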